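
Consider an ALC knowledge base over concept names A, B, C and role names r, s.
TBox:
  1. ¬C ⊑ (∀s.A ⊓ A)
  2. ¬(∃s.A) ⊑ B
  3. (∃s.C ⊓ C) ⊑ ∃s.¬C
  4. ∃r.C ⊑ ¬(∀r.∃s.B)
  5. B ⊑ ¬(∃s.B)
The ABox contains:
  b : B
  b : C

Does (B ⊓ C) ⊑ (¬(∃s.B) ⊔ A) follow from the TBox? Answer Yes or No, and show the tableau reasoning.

Yes

1. (B ⊓ C) ⊑ (¬(∃s.B) ⊔ A)  ⇔  ((B ⊓ C) ⊓ (∃s.B ⊓ ¬A)) unsat w.r.t. T
   all branches close; clash {B, ¬B} at an ∃-successor
2. Hence (B ⊓ C) ⊑ (¬(∃s.B) ⊔ A): entailed.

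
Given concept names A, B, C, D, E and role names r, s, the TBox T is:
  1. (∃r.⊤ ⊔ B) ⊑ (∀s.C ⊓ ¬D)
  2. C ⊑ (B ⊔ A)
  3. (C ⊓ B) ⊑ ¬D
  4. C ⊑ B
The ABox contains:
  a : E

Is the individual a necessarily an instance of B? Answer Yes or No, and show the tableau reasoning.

1. a : B?  L(a) = {E} ∪ {¬B}
   open: L(a) ⊇ {E, ¬B, ¬C, ∀r.⊥} — a ∉ B possible
2. Hence a : B: not entailed.

No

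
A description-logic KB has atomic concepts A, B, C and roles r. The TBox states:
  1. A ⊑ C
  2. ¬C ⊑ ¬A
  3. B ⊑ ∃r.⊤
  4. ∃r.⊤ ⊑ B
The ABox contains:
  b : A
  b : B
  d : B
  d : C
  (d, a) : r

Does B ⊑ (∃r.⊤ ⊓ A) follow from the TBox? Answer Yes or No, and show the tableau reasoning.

1. B ⊑ (∃r.⊤ ⊓ A)  ⇔  (B ⊓ (∀r.⊥ ⊔ ¬A)) unsat w.r.t. T
   apply at x₀: B⊑∃r.⊤
   open: L(x₀) ⊇ {B, C, ¬A, ∃r.⊤} (+ ∃-successors)
2. Hence B ⊑ (∃r.⊤ ⊓ A): not entailed.

No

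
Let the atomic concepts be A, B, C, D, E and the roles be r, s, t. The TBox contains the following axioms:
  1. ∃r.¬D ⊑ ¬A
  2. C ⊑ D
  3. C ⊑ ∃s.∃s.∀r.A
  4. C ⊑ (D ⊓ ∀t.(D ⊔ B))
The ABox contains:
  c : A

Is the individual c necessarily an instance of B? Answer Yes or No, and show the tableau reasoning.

1. c : B?  L(c) = {A} ∪ {¬B}
   open: L(c) ⊇ {A, ¬B, ¬C, ∀r.D} — c ∉ B possible
2. Hence c : B: not entailed.

No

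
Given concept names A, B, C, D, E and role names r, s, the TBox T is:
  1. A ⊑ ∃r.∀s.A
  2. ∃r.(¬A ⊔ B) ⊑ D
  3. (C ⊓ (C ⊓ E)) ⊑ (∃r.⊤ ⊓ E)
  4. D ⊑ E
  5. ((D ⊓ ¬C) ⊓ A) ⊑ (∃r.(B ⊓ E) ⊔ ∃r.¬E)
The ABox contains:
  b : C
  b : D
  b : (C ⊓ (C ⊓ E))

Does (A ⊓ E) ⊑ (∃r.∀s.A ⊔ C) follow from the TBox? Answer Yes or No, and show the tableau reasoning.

1. (A ⊓ E) ⊑ (∃r.∀s.A ⊔ C)  ⇔  ((A ⊓ E) ⊓ (∀r.∃s.¬A ⊓ ¬C)) unsat w.r.t. T
   all branches close; clash {A, ¬A} at an ∃-successor
2. Hence (A ⊓ E) ⊑ (∃r.∀s.A ⊔ C): entailed.

Yes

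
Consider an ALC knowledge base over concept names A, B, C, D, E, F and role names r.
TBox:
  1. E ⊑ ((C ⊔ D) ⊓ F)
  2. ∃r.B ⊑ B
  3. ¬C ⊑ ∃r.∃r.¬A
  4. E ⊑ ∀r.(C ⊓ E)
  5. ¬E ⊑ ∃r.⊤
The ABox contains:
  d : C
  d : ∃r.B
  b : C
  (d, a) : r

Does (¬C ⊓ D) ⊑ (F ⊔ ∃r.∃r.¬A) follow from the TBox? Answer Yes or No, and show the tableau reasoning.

1. (¬C ⊓ D) ⊑ (F ⊔ ∃r.∃r.¬A)  ⇔  ((¬C ⊓ D) ⊓ (¬F ⊓ ∀r.∀r.A)) unsat w.r.t. T
   all branches close; clash {F, ¬F} at x₀
2. Hence (¬C ⊓ D) ⊑ (F ⊔ ∃r.∃r.¬A): entailed.

Yes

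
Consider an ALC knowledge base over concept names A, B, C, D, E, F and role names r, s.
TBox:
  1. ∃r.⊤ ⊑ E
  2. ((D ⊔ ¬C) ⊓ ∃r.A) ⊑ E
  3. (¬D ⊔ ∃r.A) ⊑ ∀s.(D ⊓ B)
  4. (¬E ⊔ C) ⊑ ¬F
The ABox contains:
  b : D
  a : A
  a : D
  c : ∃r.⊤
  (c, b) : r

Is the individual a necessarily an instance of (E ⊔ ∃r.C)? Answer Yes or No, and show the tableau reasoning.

1. a : (E ⊔ ∃r.C)?  L(a) = {A, D} ∪ {(¬E ⊓ ∀r.¬C)}
   open: L(a) ⊇ {A, D, ¬E, ¬F, ∀r.¬A, …} — a ∉ (E ⊔ ∃r.C) possible
2. Hence a : (E ⊔ ∃r.C): not entailed.

No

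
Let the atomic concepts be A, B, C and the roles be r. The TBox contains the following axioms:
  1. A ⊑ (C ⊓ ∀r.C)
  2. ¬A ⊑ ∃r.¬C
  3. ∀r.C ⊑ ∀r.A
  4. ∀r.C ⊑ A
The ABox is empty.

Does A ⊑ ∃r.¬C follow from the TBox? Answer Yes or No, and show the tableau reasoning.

1. A ⊑ ∃r.¬C  ⇔  (A ⊓ ∀r.C) unsat w.r.t. T
   apply at x₀: A⊑(C ⊓ ∀r.C); ∀r.C⊑∀r.A
   open: L(x₀) ⊇ {A, C, ∀r.A, ∀r.C}
2. Hence A ⊑ ∃r.¬C: not entailed.

No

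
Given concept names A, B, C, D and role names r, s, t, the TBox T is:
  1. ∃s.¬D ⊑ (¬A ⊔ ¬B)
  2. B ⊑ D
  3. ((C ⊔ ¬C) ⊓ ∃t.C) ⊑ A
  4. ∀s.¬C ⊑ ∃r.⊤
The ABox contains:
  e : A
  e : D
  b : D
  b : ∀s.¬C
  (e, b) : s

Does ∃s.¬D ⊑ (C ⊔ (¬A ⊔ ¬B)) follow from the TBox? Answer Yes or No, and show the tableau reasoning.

Yes

1. ∃s.¬D ⊑ (C ⊔ (¬A ⊔ ¬B))  ⇔  (∃s.¬D ⊓ (¬C ⊓ (A ⊓ B))) unsat w.r.t. T
   all branches close; clash {B, ¬B} at x₀
2. Hence ∃s.¬D ⊑ (C ⊔ (¬A ⊔ ¬B)): entailed.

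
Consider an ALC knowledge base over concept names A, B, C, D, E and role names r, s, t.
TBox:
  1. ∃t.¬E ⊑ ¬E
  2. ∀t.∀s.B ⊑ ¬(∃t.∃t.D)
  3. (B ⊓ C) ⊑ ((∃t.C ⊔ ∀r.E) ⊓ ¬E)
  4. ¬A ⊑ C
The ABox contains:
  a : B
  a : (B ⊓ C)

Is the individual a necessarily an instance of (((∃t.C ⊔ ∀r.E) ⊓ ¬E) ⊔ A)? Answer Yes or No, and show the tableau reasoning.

1. a : (((∃t.C ⊔ ∀r.E) ⊓ ¬E) ⊔ A)?  L(a) = {B, (B ⊓ C)} ∪ {(((∀t.¬C ⊓ ∃r.¬E) ⊔ E) ⊓ ¬A)}
   clash {E, ¬E} at a — a ∈ (((∃t.C ⊔ ∀r.E) ⊓ ¬E) ⊔ A)
2. Hence a : (((∃t.C ⊔ ∀r.E) ⊓ ¬E) ⊔ A): entailed.

Yes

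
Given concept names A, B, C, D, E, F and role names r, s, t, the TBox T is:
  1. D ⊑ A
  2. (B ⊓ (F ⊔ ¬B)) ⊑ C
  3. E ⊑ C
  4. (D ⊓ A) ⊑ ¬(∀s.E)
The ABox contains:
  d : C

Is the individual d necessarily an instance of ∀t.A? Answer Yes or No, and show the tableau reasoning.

1. d : ∀t.A?  L(d) = {C} ∪ {∃t.¬A}
   open: L(d) ⊇ {C, ¬D, ∃t.¬A} (+ ∃-successors) — d ∉ ∀t.A possible
2. Hence d : ∀t.A: not entailed.

No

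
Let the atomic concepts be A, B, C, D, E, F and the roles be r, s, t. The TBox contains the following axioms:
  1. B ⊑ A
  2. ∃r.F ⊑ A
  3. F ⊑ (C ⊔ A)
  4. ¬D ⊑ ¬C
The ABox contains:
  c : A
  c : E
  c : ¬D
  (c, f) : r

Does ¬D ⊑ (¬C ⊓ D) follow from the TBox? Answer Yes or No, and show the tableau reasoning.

1. ¬D ⊑ (¬C ⊓ D)  ⇔  (¬D ⊓ (C ⊔ ¬D)) unsat w.r.t. T
   apply at x₀: ¬D⊑¬C
   open: L(x₀) ⊇ {¬B, ¬C, ¬D, ¬F, ∀r.¬F}
2. Hence ¬D ⊑ (¬C ⊓ D): not entailed.

No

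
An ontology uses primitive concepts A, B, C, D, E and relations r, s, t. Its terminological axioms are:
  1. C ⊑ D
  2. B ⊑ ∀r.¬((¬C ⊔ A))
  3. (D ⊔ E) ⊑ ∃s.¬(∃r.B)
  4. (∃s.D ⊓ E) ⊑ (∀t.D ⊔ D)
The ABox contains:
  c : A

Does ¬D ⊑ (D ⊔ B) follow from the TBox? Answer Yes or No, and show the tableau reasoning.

1. ¬D ⊑ (D ⊔ B)  ⇔  (¬D ⊓ (¬D ⊓ ¬B)) unsat w.r.t. T
   open: L(x₀) ⊇ {¬B, ¬C, ¬D, ¬E}
2. Hence ¬D ⊑ (D ⊔ B): not entailed.

No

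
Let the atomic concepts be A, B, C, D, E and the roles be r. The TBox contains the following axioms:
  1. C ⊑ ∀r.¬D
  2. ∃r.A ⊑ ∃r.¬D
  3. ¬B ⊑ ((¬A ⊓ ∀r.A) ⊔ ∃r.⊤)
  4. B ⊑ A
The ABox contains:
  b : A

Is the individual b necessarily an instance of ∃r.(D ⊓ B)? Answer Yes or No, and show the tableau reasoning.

No

1. b : ∃r.(D ⊓ B)?  L(b) = {A} ∪ {∀r.(¬D ⊔ ¬B)}
   open: L(b) ⊇ {A, B, ¬C, ∀r.(¬D ⊔ ¬B), ∀r.¬A} — b ∉ ∃r.(D ⊓ B) possible
2. Hence b : ∃r.(D ⊓ B): not entailed.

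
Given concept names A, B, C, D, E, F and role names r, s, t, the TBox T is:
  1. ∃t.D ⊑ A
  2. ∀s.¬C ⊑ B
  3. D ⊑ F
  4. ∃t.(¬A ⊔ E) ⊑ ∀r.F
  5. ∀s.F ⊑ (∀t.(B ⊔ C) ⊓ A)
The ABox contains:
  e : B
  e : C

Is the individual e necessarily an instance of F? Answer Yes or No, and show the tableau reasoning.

No

1. e : F?  L(e) = {B, C} ∪ {¬F}
   open: L(e) ⊇ {B, C, ¬D, ¬F, ∀t.(A ⊓ ¬E), …} (+ ∃-successors) — e ∉ F possible
2. Hence e : F: not entailed.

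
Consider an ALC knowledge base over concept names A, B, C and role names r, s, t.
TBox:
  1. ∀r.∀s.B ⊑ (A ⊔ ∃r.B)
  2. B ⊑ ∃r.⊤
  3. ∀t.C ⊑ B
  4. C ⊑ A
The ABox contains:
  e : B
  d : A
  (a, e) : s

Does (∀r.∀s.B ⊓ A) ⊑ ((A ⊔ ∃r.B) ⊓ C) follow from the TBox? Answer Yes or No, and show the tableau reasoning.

No

1. (∀r.∀s.B ⊓ A) ⊑ ((A ⊔ ∃r.B) ⊓ C)  ⇔  ((∀r.∀s.B ⊓ A) ⊓ ((¬A ⊓ ∀r.¬B) ⊔ ¬C)) unsat w.r.t. T
   apply at x₀: ∀r.∀s.B⊑(A ⊔ ∃r.B)
   open: L(x₀) ⊇ {A, ¬B, ¬C, ∀r.∀s.B, ∃t.¬C} (+ ∃-successors)
2. Hence (∀r.∀s.B ⊓ A) ⊑ ((A ⊔ ∃r.B) ⊓ C): not entailed.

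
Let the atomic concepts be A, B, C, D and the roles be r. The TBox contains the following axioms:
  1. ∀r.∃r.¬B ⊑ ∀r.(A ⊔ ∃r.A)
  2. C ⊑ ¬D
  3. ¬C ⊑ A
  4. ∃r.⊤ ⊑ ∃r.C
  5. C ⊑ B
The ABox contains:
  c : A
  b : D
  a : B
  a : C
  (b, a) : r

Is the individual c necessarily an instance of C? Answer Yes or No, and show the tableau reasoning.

No

1. c : C?  L(c) = {A} ∪ {¬C}
   open: L(c) ⊇ {A, ¬C, ∀r.(A ⊔ ∃r.A), ∀r.⊥} — c ∉ C possible
2. Hence c : C: not entailed.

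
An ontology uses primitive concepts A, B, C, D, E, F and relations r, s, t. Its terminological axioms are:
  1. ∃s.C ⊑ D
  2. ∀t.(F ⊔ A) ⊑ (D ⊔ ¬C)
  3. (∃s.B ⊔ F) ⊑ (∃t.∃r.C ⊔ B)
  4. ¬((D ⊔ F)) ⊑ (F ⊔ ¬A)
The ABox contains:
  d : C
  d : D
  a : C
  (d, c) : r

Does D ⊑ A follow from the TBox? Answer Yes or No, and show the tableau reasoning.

1. D ⊑ A  ⇔  (D ⊓ ¬A) unsat w.r.t. T
   open: L(x₀) ⊇ {D, ¬A, ¬F, ∀s.¬B, ∃t.(¬F ⊓ ¬A)} (+ ∃-successors)
2. Hence D ⊑ A: not entailed.

No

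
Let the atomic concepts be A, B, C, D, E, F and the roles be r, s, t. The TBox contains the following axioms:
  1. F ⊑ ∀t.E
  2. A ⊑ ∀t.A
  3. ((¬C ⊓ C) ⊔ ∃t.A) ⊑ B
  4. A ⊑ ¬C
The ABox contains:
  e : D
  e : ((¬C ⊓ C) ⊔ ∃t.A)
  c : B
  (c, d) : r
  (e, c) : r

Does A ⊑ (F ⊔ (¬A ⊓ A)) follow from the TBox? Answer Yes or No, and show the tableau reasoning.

1. A ⊑ (F ⊔ (¬A ⊓ A))  ⇔  (A ⊓ (¬F ⊓ (A ⊔ ¬A))) unsat w.r.t. T
   apply at x₀: A⊑∀t.A; A⊑¬C
   open: L(x₀) ⊇ {A, ¬C, ¬F, ∀t.A, ∀t.¬A}
2. Hence A ⊑ (F ⊔ (¬A ⊓ A)): not entailed.

No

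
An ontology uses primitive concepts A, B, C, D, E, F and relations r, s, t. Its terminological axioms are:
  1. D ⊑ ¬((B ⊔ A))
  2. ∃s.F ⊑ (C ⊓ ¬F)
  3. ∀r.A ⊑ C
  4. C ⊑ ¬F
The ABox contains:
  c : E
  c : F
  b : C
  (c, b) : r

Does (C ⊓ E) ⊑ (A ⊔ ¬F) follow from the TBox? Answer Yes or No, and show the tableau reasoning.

Yes

1. (C ⊓ E) ⊑ (A ⊔ ¬F)  ⇔  ((C ⊓ E) ⊓ (¬A ⊓ F)) unsat w.r.t. T
   all branches close; clash {F, ¬F} at x₀
2. Hence (C ⊓ E) ⊑ (A ⊔ ¬F): entailed.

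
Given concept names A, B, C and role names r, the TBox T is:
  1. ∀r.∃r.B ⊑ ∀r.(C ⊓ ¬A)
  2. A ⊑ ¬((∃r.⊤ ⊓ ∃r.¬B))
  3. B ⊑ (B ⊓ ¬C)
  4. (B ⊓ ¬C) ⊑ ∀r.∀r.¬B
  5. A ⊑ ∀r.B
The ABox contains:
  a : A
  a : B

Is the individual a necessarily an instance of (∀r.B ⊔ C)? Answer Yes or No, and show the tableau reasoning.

Yes

1. a : (∀r.B ⊔ C)?  L(a) = {A, B} ∪ {(∃r.¬B ⊓ ¬C)}
   clash {B, ¬B} at an ∃-successor — a ∈ (∀r.B ⊔ C)
2. Hence a : (∀r.B ⊔ C): entailed.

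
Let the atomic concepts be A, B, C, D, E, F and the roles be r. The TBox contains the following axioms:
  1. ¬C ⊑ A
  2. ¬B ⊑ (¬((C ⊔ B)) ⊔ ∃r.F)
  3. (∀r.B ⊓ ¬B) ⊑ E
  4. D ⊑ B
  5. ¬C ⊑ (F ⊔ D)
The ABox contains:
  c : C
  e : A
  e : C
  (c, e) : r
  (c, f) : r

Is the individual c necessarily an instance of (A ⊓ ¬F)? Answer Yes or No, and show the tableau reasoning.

No

1. c : (A ⊓ ¬F)?  L(c) = {C} ∪ {(¬A ⊔ F)}
   open: L(c) ⊇ {B, C, ¬A, ¬D, ∃r.¬B} (+ ∃-successors) — c ∉ (A ⊓ ¬F) possible
2. Hence c : (A ⊓ ¬F): not entailed.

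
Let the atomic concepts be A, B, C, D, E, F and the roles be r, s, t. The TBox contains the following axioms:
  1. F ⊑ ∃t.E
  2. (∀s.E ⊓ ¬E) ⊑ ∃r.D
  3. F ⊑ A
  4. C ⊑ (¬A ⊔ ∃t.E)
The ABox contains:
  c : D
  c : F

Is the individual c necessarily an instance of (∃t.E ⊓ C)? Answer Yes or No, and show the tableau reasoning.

No

1. c : (∃t.E ⊓ C)?  L(c) = {D, F} ∪ {(∀t.¬E ⊔ ¬C)}
   apply at c: F⊑∃t.E; F⊑A
   open: L(c) ⊇ {A, D, F, ¬C, ∃s.¬E, …} (+ ∃-successors) — c ∉ (∃t.E ⊓ C) possible
2. Hence c : (∃t.E ⊓ C): not entailed.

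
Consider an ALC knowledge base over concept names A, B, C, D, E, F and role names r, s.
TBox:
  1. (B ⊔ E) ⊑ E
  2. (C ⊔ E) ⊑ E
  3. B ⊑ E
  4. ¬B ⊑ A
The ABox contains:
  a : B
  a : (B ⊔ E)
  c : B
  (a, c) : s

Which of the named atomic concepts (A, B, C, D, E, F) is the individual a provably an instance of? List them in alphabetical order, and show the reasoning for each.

1. a : A?  L(a) = {B, (B ⊔ E)} ∪ {¬A}
   apply at a: (B ⊔ E)⊑E; B⊑E
   open: L(a) ⊇ {B, E, ¬A} — a ∉ A possible
2. a : B?  L(a) = {B, (B ⊔ E)} ∪ {¬B}
   clash {B, ¬B} at a — a ∈ B
3. a : C?  L(a) = {B, (B ⊔ E)} ∪ {¬C}
   apply at a: (B ⊔ E)⊑E; B⊑E
   open: L(a) ⊇ {B, E, ¬C} — a ∉ C possible
4. a : D?  L(a) = {B, (B ⊔ E)} ∪ {¬D}
   apply at a: (B ⊔ E)⊑E; B⊑E
   open: L(a) ⊇ {B, E, ¬D} — a ∉ D possible
5. a : E?  L(a) = {B, (B ⊔ E)} ∪ {¬E}
   clash {E, ¬E} at a — a ∈ E
6. a : F?  L(a) = {B, (B ⊔ E)} ∪ {¬F}
   apply at a: (B ⊔ E)⊑E; B⊑E
   open: L(a) ⊇ {B, E, ¬F} — a ∉ F possible
7. Entailed for a: {B, E}

{B, E}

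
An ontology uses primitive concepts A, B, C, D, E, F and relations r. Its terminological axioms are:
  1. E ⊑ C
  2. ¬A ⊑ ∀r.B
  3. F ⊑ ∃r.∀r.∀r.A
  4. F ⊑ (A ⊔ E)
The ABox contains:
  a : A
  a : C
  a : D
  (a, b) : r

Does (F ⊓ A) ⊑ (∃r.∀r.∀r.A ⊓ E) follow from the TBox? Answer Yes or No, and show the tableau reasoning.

No

1. (F ⊓ A) ⊑ (∃r.∀r.∀r.A ⊓ E)  ⇔  ((F ⊓ A) ⊓ (∀r.∃r.∃r.¬A ⊔ ¬E)) unsat w.r.t. T
   apply at x₀: F⊑∃r.∀r.∀r.A; F⊑(A ⊔ E)
   open: L(x₀) ⊇ {A, F, ¬E, ∃r.∀r.∀r.A} (+ ∃-successors)
2. Hence (F ⊓ A) ⊑ (∃r.∀r.∀r.A ⊓ E): not entailed.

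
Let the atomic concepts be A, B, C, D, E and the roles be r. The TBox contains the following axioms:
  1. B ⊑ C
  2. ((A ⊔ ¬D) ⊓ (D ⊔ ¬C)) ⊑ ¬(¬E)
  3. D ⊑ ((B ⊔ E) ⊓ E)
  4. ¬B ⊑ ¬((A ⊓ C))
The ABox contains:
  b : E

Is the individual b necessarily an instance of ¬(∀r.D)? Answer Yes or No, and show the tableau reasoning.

No

1. b : ¬(∀r.D)?  L(b) = {E} ∪ {∀r.D}
   open: L(b) ⊇ {E, ¬A, ¬B, ¬D, ∀r.D} — b ∉ ¬(∀r.D) possible
2. Hence b : ¬(∀r.D): not entailed.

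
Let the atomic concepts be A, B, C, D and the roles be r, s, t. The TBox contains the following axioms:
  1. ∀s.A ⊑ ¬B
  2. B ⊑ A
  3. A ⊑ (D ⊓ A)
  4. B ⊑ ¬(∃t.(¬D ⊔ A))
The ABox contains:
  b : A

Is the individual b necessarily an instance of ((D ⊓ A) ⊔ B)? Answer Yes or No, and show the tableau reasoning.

1. b : ((D ⊓ A) ⊔ B)?  L(b) = {A} ∪ {((¬D ⊔ ¬A) ⊓ ¬B)}
   clash {A, ¬A} at b — b ∈ ((D ⊓ A) ⊔ B)
2. Hence b : ((D ⊓ A) ⊔ B): entailed.

Yes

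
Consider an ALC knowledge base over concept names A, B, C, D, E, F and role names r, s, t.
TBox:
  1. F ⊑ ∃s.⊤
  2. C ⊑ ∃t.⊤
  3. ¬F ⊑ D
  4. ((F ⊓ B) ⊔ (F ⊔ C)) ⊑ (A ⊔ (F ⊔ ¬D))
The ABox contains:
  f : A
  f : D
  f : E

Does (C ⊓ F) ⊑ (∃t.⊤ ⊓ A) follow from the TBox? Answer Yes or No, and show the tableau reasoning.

No

1. (C ⊓ F) ⊑ (∃t.⊤ ⊓ A)  ⇔  ((C ⊓ F) ⊓ (∀t.⊥ ⊔ ¬A)) unsat w.r.t. T
   apply at x₀: F⊑∃s.⊤; C⊑∃t.⊤
   open: L(x₀) ⊇ {C, F, ¬A, ∃s.⊤, ∃t.⊤} (+ ∃-successors)
2. Hence (C ⊓ F) ⊑ (∃t.⊤ ⊓ A): not entailed.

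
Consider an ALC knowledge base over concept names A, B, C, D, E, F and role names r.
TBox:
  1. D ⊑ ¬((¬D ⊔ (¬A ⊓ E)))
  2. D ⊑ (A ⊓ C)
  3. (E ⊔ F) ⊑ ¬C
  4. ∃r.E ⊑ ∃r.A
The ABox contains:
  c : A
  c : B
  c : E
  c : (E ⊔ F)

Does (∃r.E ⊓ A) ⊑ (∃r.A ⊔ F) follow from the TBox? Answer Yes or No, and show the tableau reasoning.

Yes

1. (∃r.E ⊓ A) ⊑ (∃r.A ⊔ F)  ⇔  ((∃r.E ⊓ A) ⊓ (∀r.¬A ⊓ ¬F)) unsat w.r.t. T
   all branches close; clash {C, ¬C} at x₀
2. Hence (∃r.E ⊓ A) ⊑ (∃r.A ⊔ F): entailed.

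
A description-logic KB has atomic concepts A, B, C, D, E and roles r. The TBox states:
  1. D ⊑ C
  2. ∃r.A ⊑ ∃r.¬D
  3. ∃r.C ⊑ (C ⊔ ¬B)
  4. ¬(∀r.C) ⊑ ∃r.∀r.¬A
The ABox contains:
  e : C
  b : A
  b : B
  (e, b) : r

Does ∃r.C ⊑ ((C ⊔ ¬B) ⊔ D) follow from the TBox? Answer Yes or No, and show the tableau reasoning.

1. ∃r.C ⊑ ((C ⊔ ¬B) ⊔ D)  ⇔  (∃r.C ⊓ ((¬C ⊓ B) ⊓ ¬D)) unsat w.r.t. T
   all branches close; clash {B, ¬B} at x₀
2. Hence ∃r.C ⊑ ((C ⊔ ¬B) ⊔ D): entailed.

Yes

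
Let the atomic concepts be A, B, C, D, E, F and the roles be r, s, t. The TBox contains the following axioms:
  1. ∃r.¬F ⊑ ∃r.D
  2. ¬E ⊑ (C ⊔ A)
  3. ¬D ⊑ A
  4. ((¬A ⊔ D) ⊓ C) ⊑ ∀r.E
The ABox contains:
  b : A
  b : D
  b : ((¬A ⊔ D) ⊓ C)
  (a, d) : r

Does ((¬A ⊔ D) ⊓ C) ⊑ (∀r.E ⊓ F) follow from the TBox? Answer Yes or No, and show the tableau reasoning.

No

1. ((¬A ⊔ D) ⊓ C) ⊑ (∀r.E ⊓ F)  ⇔  (((¬A ⊔ D) ⊓ C) ⊓ (∃r.¬E ⊔ ¬F)) unsat w.r.t. T
   apply at x₀: ((¬A ⊔ D) ⊓ C)⊑∀r.E
   open: L(x₀) ⊇ {C, D, E, ¬F, ∀r.E, …}
2. Hence ((¬A ⊔ D) ⊓ C) ⊑ (∀r.E ⊓ F): not entailed.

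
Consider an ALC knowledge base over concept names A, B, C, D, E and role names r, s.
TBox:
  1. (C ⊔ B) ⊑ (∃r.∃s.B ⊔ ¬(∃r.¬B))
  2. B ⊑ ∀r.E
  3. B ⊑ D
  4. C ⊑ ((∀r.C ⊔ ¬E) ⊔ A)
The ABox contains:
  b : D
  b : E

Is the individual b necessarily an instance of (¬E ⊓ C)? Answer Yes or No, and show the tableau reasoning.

No

1. b : (¬E ⊓ C)?  L(b) = {D, E} ∪ {(E ⊔ ¬C)}
   open: L(b) ⊇ {D, E, ¬B, ¬C} — b ∉ (¬E ⊓ C) possible
2. Hence b : (¬E ⊓ C): not entailed.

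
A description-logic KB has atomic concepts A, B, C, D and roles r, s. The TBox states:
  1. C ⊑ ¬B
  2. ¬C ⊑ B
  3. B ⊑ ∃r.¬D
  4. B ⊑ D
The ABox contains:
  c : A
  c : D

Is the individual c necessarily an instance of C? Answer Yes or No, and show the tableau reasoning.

No

1. c : C?  L(c) = {A, D} ∪ {¬C}
   apply at c: ¬C⊑B
   open: L(c) ⊇ {A, B, D, ¬C, ∃r.¬D} (+ ∃-successors) — c ∉ C possible
2. Hence c : C: not entailed.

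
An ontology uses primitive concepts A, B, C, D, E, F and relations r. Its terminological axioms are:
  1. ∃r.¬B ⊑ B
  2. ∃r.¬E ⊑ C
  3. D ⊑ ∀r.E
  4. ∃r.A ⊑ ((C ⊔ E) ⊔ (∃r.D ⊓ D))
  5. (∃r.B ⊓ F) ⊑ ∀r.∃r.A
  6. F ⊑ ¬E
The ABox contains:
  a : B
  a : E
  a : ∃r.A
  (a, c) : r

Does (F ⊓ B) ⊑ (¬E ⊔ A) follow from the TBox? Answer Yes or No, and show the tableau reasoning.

Yes

1. (F ⊓ B) ⊑ (¬E ⊔ A)  ⇔  ((F ⊓ B) ⊓ (E ⊓ ¬A)) unsat w.r.t. T
   all branches close; clash {E, ¬E} at x₀
2. Hence (F ⊓ B) ⊑ (¬E ⊔ A): entailed.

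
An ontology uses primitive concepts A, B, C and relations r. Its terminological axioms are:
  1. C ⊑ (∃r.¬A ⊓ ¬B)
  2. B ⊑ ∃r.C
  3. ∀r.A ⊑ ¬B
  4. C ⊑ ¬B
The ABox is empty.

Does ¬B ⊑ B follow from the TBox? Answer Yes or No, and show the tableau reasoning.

No

1. ¬B ⊑ B  ⇔  (¬B ⊓ ¬B) unsat w.r.t. T
   open: L(x₀) ⊇ {¬B, ¬C}
2. Hence ¬B ⊑ B: not entailed.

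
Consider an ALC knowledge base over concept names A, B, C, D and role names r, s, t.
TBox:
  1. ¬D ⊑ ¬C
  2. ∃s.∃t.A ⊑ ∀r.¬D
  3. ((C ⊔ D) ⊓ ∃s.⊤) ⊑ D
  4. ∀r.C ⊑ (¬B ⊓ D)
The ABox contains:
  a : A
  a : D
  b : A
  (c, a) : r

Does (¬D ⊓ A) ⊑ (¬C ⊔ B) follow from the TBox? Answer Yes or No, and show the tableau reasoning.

Yes

1. (¬D ⊓ A) ⊑ (¬C ⊔ B)  ⇔  ((¬D ⊓ A) ⊓ (C ⊓ ¬B)) unsat w.r.t. T
   all branches close; clash {C, ¬C} at x₀
2. Hence (¬D ⊓ A) ⊑ (¬C ⊔ B): entailed.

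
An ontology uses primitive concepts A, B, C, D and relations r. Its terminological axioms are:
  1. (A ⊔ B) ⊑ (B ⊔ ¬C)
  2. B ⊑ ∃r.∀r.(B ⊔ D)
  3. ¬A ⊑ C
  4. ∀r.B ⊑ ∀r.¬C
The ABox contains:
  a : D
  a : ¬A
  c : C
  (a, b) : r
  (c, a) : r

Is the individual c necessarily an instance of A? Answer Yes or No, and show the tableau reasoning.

No

1. c : A?  L(c) = {C} ∪ {¬A}
   open: L(c) ⊇ {C, ¬A, ¬B, ∃r.¬B} (+ ∃-successors) — c ∉ A possible
2. Hence c : A: not entailed.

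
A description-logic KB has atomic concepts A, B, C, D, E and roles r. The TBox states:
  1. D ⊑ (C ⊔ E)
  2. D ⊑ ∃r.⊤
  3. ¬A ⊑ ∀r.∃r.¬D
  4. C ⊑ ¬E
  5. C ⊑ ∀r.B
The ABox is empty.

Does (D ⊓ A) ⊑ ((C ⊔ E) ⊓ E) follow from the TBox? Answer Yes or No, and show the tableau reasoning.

No

1. (D ⊓ A) ⊑ ((C ⊔ E) ⊓ E)  ⇔  ((D ⊓ A) ⊓ ((¬C ⊓ ¬E) ⊔ ¬E)) unsat w.r.t. T
   apply at x₀: D⊑(C ⊔ E); D⊑∃r.⊤
   open: L(x₀) ⊇ {A, C, D, ¬E, ∀r.B, …} (+ ∃-successors)
2. Hence (D ⊓ A) ⊑ ((C ⊔ E) ⊓ E): not entailed.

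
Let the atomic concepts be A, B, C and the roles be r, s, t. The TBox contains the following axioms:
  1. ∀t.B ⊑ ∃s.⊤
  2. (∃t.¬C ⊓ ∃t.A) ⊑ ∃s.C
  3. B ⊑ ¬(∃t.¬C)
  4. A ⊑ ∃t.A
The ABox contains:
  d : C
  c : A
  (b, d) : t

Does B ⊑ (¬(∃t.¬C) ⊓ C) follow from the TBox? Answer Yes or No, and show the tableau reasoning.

No

1. B ⊑ (¬(∃t.¬C) ⊓ C)  ⇔  (B ⊓ (∃t.¬C ⊔ ¬C)) unsat w.r.t. T
   apply at x₀: B⊑¬(∃t.¬C)
   open: L(x₀) ⊇ {B, ¬A, ¬C, ∀t.C, ∃t.¬B} (+ ∃-successors)
2. Hence B ⊑ (¬(∃t.¬C) ⊓ C): not entailed.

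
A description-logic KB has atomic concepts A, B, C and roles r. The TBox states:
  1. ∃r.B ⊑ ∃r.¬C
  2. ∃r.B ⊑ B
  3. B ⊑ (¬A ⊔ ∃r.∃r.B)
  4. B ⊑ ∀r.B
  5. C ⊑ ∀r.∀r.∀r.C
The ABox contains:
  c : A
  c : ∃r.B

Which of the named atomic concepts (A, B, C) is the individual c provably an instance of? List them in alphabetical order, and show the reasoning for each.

1. c : A?  L(c) = {A, ∃r.B} ∪ {¬A}
   clash {A, ¬A} at c — c ∈ A
2. c : B?  L(c) = {A, ∃r.B} ∪ {¬B}
   clash {B, ¬B} at c — c ∈ B
3. c : C?  L(c) = {A, ∃r.B} ∪ {¬C}
   apply at c: ∃r.B⊑∃r.¬C; ∃r.B⊑B
   open: L(c) ⊇ {A, B, ¬C, ∀r.B, ∃r.B, …} (+ ∃-successors) — c ∉ C possible
4. Entailed for c: {A, B}

{A, B}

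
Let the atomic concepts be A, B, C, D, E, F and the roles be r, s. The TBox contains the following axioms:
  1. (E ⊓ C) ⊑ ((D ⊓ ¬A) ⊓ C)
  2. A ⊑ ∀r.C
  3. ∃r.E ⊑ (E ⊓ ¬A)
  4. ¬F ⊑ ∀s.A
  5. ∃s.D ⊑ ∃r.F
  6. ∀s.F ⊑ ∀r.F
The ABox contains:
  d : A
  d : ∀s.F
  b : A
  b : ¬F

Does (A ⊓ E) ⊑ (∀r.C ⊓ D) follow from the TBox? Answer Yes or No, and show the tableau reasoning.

No

1. (A ⊓ E) ⊑ (∀r.C ⊓ D)  ⇔  ((A ⊓ E) ⊓ (∃r.¬C ⊔ ¬D)) unsat w.r.t. T
   apply at x₀: A⊑∀r.C
   open: L(x₀) ⊇ {A, E, F, ¬C, ¬D, …} (+ ∃-successors)
2. Hence (A ⊓ E) ⊑ (∀r.C ⊓ D): not entailed.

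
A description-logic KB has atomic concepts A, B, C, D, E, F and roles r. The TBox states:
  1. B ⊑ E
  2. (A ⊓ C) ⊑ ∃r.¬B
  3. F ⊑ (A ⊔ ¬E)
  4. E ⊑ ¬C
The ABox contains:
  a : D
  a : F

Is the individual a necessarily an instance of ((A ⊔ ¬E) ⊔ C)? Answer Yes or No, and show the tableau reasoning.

Yes

1. a : ((A ⊔ ¬E) ⊔ C)?  L(a) = {D, F} ∪ {((¬A ⊓ E) ⊓ ¬C)}
   clash {E, ¬E} at a — a ∈ ((A ⊔ ¬E) ⊔ C)
2. Hence a : ((A ⊔ ¬E) ⊔ C): entailed.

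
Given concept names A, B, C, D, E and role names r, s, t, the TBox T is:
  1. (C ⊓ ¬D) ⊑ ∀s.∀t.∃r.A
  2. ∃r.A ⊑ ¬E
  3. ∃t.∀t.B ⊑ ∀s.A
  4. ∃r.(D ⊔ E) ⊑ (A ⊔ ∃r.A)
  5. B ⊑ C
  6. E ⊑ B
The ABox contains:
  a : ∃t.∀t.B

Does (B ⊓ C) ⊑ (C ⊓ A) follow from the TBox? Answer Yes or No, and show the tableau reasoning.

1. (B ⊓ C) ⊑ (C ⊓ A)  ⇔  ((B ⊓ C) ⊓ (¬C ⊔ ¬A)) unsat w.r.t. T
   open: L(x₀) ⊇ {B, C, D, ¬A, ∀r.(¬D ⊓ ¬E), …}
2. Hence (B ⊓ C) ⊑ (C ⊓ A): not entailed.

No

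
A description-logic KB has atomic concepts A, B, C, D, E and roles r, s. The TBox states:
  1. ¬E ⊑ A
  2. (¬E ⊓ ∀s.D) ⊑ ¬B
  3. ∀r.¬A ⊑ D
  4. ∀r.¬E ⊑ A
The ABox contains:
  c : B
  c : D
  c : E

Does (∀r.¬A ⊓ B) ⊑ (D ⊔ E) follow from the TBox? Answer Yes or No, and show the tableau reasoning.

Yes

1. (∀r.¬A ⊓ B) ⊑ (D ⊔ E)  ⇔  ((∀r.¬A ⊓ B) ⊓ (¬D ⊓ ¬E)) unsat w.r.t. T
   all branches close; clash {D, ¬D} at x₀
2. Hence (∀r.¬A ⊓ B) ⊑ (D ⊔ E): entailed.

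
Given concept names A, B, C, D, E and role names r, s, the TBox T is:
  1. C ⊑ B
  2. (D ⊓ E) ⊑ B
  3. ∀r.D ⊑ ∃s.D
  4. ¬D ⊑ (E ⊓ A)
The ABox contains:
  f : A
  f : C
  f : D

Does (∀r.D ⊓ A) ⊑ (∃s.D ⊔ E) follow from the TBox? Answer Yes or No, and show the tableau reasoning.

1. (∀r.D ⊓ A) ⊑ (∃s.D ⊔ E)  ⇔  ((∀r.D ⊓ A) ⊓ (∀s.¬D ⊓ ¬E)) unsat w.r.t. T
   all branches close; clash {E, ¬E} at x₀
2. Hence (∀r.D ⊓ A) ⊑ (∃s.D ⊔ E): entailed.

Yes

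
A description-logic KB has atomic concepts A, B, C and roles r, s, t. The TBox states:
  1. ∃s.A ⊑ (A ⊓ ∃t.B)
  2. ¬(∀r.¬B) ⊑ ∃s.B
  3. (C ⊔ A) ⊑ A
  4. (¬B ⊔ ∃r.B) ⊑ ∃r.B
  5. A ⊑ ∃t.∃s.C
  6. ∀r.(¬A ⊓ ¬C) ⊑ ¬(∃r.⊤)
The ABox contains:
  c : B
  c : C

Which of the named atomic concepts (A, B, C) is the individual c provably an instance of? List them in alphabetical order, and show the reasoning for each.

1. c : A?  L(c) = {B, C} ∪ {¬A}
   clash {A, ¬A} at c — c ∈ A
2. c : B?  L(c) = {B, C} ∪ {¬B}
   clash {B, ¬B} at c — c ∈ B
3. c : C?  L(c) = {B, C} ∪ {¬C}
   clash {C, ¬C} at c — c ∈ C
4. Entailed for c: {A, B, C}

{A, B, C}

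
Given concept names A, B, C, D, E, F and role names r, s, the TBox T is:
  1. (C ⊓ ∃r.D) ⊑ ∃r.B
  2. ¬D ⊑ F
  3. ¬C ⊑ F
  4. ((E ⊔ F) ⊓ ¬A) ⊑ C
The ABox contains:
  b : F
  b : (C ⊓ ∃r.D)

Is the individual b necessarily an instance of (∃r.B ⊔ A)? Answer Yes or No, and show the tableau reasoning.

1. b : (∃r.B ⊔ A)?  L(b) = {F, (C ⊓ ∃r.D)} ∪ {(∀r.¬B ⊓ ¬A)}
   clash {B, ¬B} at an ∃-successor — b ∈ (∃r.B ⊔ A)
2. Hence b : (∃r.B ⊔ A): entailed.

Yes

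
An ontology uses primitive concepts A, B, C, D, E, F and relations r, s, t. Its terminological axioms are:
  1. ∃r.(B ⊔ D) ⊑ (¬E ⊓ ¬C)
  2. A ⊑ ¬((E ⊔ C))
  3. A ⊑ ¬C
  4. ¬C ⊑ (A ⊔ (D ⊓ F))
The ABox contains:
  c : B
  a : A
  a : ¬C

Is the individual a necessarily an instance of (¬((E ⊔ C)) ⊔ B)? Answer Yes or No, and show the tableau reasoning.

Yes

1. a : (¬((E ⊔ C)) ⊔ B)?  L(a) = {A, ¬C} ∪ {((E ⊔ C) ⊓ ¬B)}
   clash {C, ¬C} at a — a ∈ (¬((E ⊔ C)) ⊔ B)
2. Hence a : (¬((E ⊔ C)) ⊔ B): entailed.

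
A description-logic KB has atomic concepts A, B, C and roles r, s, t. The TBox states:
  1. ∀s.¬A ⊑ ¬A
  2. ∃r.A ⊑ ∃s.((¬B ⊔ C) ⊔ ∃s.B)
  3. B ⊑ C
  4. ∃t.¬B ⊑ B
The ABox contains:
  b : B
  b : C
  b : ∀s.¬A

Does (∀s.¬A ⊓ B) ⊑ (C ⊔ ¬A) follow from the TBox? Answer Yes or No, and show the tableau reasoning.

Yes

1. (∀s.¬A ⊓ B) ⊑ (C ⊔ ¬A)  ⇔  ((∀s.¬A ⊓ B) ⊓ (¬C ⊓ A)) unsat w.r.t. T
   all branches close; clash {C, ¬C} at x₀
2. Hence (∀s.¬A ⊓ B) ⊑ (C ⊔ ¬A): entailed.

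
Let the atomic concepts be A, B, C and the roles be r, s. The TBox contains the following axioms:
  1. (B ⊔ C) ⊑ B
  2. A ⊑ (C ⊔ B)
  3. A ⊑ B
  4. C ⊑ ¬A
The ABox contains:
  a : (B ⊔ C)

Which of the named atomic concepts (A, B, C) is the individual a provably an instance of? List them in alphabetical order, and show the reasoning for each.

{B}

1. a : A?  L(a) = {(B ⊔ C)} ∪ {¬A}
   apply at a: (B ⊔ C)⊑B
   open: L(a) ⊇ {B, ¬A} — a ∉ A possible
2. a : B?  L(a) = {(B ⊔ C)} ∪ {¬B}
   clash {B, ¬B} at a — a ∈ B
3. a : C?  L(a) = {(B ⊔ C)} ∪ {¬C}
   apply at a: (B ⊔ C)⊑B
   open: L(a) ⊇ {B, ¬A, ¬C} — a ∉ C possible
4. Entailed for a: {B}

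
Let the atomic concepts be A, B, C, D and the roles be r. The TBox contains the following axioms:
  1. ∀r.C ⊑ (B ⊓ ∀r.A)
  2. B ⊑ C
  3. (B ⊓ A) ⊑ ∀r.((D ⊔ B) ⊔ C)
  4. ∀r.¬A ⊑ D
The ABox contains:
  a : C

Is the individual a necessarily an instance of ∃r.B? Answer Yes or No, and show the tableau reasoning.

No

1. a : ∃r.B?  L(a) = {C} ∪ {∀r.¬B}
   open: L(a) ⊇ {C, ¬B, ∀r.¬B, ∃r.A, ∃r.¬C} (+ ∃-successors) — a ∉ ∃r.B possible
2. Hence a : ∃r.B: not entailed.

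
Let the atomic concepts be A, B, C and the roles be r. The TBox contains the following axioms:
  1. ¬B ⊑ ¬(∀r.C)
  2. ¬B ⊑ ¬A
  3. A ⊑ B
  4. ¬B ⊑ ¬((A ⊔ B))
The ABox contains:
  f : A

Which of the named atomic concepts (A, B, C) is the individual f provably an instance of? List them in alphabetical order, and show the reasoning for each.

1. f : A?  L(f) = {A} ∪ {¬A}
   clash {A, ¬A} at f — f ∈ A
2. f : B?  L(f) = {A} ∪ {¬B}
   clash {A, ¬A} at f — f ∈ B
3. f : C?  L(f) = {A} ∪ {¬C}
   apply at f: A⊑B
   open: L(f) ⊇ {A, B, ¬C} — f ∉ C possible
4. Entailed for f: {A, B}

{A, B}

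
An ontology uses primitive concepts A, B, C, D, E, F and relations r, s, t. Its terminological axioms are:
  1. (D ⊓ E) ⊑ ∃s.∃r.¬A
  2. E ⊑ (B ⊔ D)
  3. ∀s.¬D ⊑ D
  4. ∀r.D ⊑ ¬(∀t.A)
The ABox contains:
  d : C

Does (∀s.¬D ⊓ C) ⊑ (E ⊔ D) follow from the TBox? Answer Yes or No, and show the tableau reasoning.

1. (∀s.¬D ⊓ C) ⊑ (E ⊔ D)  ⇔  ((∀s.¬D ⊓ C) ⊓ (¬E ⊓ ¬D)) unsat w.r.t. T
   all branches close; clash {D, ¬D} at x₀
2. Hence (∀s.¬D ⊓ C) ⊑ (E ⊔ D): entailed.

Yes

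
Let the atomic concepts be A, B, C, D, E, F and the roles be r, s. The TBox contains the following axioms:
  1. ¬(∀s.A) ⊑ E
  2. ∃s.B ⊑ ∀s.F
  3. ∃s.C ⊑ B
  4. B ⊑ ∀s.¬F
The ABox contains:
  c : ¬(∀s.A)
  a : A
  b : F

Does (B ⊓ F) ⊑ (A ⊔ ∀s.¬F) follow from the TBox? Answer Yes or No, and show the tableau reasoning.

1. (B ⊓ F) ⊑ (A ⊔ ∀s.¬F)  ⇔  ((B ⊓ F) ⊓ (¬A ⊓ ∃s.F)) unsat w.r.t. T
   all branches close; clash {F, ¬F} at an ∃-successor
2. Hence (B ⊓ F) ⊑ (A ⊔ ∀s.¬F): entailed.

Yes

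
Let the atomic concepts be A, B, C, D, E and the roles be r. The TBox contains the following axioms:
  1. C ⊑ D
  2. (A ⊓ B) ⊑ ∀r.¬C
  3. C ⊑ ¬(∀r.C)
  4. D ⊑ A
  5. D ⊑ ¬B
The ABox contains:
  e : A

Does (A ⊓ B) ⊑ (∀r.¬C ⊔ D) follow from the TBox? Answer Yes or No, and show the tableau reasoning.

Yes

1. (A ⊓ B) ⊑ (∀r.¬C ⊔ D)  ⇔  ((A ⊓ B) ⊓ (∃r.C ⊓ ¬D)) unsat w.r.t. T
   all branches close; clash {D, ¬D} at x₀
2. Hence (A ⊓ B) ⊑ (∀r.¬C ⊔ D): entailed.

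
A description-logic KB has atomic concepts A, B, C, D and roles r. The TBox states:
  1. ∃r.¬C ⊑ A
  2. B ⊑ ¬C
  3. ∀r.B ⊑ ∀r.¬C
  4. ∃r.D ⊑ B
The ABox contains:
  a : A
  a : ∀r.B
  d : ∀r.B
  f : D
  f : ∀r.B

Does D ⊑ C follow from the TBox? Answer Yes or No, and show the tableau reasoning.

No

1. D ⊑ C  ⇔  (D ⊓ ¬C) unsat w.r.t. T
   open: L(x₀) ⊇ {D, ¬C, ∀r.C, ∀r.¬D, ∃r.¬B} (+ ∃-successors)
2. Hence D ⊑ C: not entailed.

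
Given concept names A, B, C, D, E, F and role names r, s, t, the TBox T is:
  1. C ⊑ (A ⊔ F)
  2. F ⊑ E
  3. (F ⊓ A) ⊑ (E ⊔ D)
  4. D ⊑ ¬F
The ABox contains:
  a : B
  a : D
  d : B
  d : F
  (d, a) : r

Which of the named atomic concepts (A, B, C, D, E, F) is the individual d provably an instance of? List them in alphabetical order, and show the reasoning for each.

{B, E, F}

1. d : A?  L(d) = {B, F} ∪ {¬A}
   apply at d: F⊑E
   open: L(d) ⊇ {B, E, F, ¬A, ¬C, …} — d ∉ A possible
2. d : B?  L(d) = {B, F} ∪ {¬B}
   clash {B, ¬B} at d — d ∈ B
3. d : C?  L(d) = {B, F} ∪ {¬C}
   apply at d: F⊑E
   open: L(d) ⊇ {B, E, F, ¬A, ¬C, …} — d ∉ C possible
4. d : D?  L(d) = {B, F} ∪ {¬D}
   apply at d: F⊑E
   open: L(d) ⊇ {B, E, F, ¬A, ¬C, …} — d ∉ D possible
5. d : E?  L(d) = {B, F} ∪ {¬E}
   clash {F, ¬F} at d — d ∈ E
6. d : F?  L(d) = {B, F} ∪ {¬F}
   clash {F, ¬F} at d — d ∈ F
7. Entailed for d: {B, E, F}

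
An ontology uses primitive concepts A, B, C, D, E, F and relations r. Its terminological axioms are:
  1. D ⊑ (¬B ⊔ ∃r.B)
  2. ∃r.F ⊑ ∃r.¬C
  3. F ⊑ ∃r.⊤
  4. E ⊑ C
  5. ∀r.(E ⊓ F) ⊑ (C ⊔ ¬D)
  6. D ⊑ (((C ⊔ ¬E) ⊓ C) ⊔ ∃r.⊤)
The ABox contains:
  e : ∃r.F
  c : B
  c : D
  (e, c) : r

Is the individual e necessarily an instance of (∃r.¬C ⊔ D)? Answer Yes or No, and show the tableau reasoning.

Yes

1. e : (∃r.¬C ⊔ D)?  L(e) = {∃r.F} ∪ {(∀r.C ⊓ ¬D)}
   clash {C, ¬C} at an ∃-successor — e ∈ (∃r.¬C ⊔ D)
2. Hence e : (∃r.¬C ⊔ D): entailed.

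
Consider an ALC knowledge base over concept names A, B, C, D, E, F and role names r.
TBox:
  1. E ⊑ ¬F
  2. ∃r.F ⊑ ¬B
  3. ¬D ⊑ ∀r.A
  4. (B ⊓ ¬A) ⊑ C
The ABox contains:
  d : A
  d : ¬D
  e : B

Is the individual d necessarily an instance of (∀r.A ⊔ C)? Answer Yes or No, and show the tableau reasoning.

1. d : (∀r.A ⊔ C)?  L(d) = {A, ¬D} ∪ {(∃r.¬A ⊓ ¬C)}
   clash {C, ¬C} at d — d ∈ (∀r.A ⊔ C)
2. Hence d : (∀r.A ⊔ C): entailed.

Yes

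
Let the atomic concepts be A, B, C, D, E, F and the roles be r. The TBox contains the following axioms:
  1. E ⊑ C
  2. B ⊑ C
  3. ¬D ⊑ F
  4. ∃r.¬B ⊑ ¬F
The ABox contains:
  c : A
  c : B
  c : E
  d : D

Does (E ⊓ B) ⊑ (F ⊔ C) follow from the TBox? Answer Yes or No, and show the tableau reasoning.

Yes

1. (E ⊓ B) ⊑ (F ⊔ C)  ⇔  ((E ⊓ B) ⊓ (¬F ⊓ ¬C)) unsat w.r.t. T
   all branches close; clash {F, ¬F} at x₀
2. Hence (E ⊓ B) ⊑ (F ⊔ C): entailed.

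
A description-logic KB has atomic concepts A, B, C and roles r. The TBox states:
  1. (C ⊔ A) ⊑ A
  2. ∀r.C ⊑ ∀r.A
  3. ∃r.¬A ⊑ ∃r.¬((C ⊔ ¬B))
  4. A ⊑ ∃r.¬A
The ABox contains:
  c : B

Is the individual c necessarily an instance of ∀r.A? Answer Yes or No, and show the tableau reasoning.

1. c : ∀r.A?  L(c) = {B} ∪ {∃r.¬A}
   apply at c: ∃r.¬A⊑∃r.¬((C ⊔ ¬B))
   open: L(c) ⊇ {B, ¬A, ¬C, ∃r.(¬C ⊓ B), ∃r.¬A, …} (+ ∃-successors) — c ∉ ∀r.A possible
2. Hence c : ∀r.A: not entailed.

No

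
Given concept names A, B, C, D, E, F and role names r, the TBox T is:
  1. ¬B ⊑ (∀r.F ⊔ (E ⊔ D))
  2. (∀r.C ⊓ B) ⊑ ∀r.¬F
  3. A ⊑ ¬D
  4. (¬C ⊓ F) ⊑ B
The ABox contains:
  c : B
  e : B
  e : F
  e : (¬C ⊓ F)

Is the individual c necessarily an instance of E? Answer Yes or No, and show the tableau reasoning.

No

1. c : E?  L(c) = {B} ∪ {¬E}
   open: L(c) ⊇ {B, ¬A, ¬E, ∃r.¬C} (+ ∃-successors) — c ∉ E possible
2. Hence c : E: not entailed.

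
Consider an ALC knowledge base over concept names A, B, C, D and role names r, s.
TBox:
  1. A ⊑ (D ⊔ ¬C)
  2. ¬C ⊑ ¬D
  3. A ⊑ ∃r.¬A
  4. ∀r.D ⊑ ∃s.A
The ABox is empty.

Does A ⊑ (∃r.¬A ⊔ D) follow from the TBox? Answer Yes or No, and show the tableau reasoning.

Yes

1. A ⊑ (∃r.¬A ⊔ D)  ⇔  (A ⊓ (∀r.A ⊓ ¬D)) unsat w.r.t. T
   all branches close; clash {A, ¬A} at an ∃-successor
2. Hence A ⊑ (∃r.¬A ⊔ D): entailed.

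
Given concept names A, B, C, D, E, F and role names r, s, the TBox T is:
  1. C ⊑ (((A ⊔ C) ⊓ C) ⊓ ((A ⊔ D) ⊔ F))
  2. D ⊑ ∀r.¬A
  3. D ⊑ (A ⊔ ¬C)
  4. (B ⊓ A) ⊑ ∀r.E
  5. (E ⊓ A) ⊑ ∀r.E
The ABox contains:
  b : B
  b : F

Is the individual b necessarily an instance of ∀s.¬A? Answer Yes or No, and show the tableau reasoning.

No

1. b : ∀s.¬A?  L(b) = {B, F} ∪ {∃s.A}
   open: L(b) ⊇ {B, F, ¬A, ¬C, ¬D, …} (+ ∃-successors) — b ∉ ∀s.¬A possible
2. Hence b : ∀s.¬A: not entailed.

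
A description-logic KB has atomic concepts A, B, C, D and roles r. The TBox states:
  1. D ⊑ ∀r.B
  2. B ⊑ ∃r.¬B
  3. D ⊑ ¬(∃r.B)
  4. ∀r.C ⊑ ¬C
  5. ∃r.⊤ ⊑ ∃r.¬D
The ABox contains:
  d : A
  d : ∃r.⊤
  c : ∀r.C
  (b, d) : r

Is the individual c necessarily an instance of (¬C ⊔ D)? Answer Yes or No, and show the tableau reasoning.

Yes

1. c : (¬C ⊔ D)?  L(c) = {∀r.C} ∪ {(C ⊓ ¬D)}
   clash {C, ¬C} at c — c ∈ (¬C ⊔ D)
2. Hence c : (¬C ⊔ D): entailed.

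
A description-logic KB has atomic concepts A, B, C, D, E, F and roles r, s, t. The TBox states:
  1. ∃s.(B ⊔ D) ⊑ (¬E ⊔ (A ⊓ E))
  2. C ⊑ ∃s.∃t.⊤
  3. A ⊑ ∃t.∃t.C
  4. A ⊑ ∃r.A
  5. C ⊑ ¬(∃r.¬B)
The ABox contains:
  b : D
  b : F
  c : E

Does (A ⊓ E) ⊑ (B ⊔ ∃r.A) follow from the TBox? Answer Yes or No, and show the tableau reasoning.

Yes

1. (A ⊓ E) ⊑ (B ⊔ ∃r.A)  ⇔  ((A ⊓ E) ⊓ (¬B ⊓ ∀r.¬A)) unsat w.r.t. T
   all branches close; clash {A, ¬A} at an ∃-successor
2. Hence (A ⊓ E) ⊑ (B ⊔ ∃r.A): entailed.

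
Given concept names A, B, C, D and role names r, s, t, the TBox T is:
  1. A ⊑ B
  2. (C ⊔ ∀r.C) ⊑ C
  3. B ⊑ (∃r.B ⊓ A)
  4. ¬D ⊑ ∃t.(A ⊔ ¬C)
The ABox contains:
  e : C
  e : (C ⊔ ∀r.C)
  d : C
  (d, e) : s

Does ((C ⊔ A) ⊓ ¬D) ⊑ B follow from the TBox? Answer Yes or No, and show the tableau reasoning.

1. ((C ⊔ A) ⊓ ¬D) ⊑ B  ⇔  (((C ⊔ A) ⊓ ¬D) ⊓ ¬B) unsat w.r.t. T
   apply at x₀: ¬D⊑∃t.(A ⊔ ¬C)
   open: L(x₀) ⊇ {C, ¬A, ¬B, ¬D, ∃t.(A ⊔ ¬C)} (+ ∃-successors)
2. Hence ((C ⊔ A) ⊓ ¬D) ⊑ B: not entailed.

No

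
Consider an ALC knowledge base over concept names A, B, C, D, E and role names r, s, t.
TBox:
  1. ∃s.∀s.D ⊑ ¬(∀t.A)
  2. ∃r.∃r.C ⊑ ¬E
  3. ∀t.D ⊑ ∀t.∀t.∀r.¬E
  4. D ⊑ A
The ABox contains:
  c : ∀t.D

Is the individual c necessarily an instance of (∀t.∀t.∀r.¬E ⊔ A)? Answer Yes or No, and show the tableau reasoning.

Yes

1. c : (∀t.∀t.∀r.¬E ⊔ A)?  L(c) = {∀t.D} ∪ {(∃t.∃t.∃r.E ⊓ ¬A)}
   clash {A, ¬A} at c — c ∈ (∀t.∀t.∀r.¬E ⊔ A)
2. Hence c : (∀t.∀t.∀r.¬E ⊔ A): entailed.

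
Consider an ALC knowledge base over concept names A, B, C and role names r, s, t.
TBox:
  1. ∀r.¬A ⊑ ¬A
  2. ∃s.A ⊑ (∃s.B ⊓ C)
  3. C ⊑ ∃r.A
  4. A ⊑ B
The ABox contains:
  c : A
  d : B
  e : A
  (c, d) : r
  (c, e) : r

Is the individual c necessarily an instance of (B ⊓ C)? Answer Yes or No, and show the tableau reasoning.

1. c : (B ⊓ C)?  L(c) = {A} ∪ {(¬B ⊔ ¬C)}
   apply at c: A⊑B
   open: L(c) ⊇ {A, B, ¬C, ∀s.¬A, ∃r.A} (+ ∃-successors) — c ∉ (B ⊓ C) possible
2. Hence c : (B ⊓ C): not entailed.

No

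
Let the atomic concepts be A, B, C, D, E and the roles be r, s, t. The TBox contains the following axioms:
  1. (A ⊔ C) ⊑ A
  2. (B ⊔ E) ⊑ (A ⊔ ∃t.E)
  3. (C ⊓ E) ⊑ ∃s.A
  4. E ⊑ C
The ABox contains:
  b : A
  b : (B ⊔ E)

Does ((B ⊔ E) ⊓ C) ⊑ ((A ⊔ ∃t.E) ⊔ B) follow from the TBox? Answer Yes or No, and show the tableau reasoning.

Yes

1. ((B ⊔ E) ⊓ C) ⊑ ((A ⊔ ∃t.E) ⊔ B)  ⇔  (((B ⊔ E) ⊓ C) ⊓ ((¬A ⊓ ∀t.¬E) ⊓ ¬B)) unsat w.r.t. T
   all branches close; clash {A, ¬A} at x₀
2. Hence ((B ⊔ E) ⊓ C) ⊑ ((A ⊔ ∃t.E) ⊔ B): entailed.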